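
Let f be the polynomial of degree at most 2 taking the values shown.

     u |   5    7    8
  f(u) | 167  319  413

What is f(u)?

Write f(u) = au^2 + bu + c. Substituting each data point gives a linear system:
  25a + 5b + c = 167
  49a + 7b + c = 319
  64a + 8b + c = 413
Solving the system yields a = 6, b = 4, c = -3.
So f(u) = 6u^2 + 4u - 3.
Check: f(8) = 413. ✓

f(u) = 6u^2 + 4u - 3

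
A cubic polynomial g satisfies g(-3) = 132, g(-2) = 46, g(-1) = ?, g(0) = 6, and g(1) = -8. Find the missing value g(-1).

14

On equispaced nodes a degree-3 polynomial has vanishing fourth forward difference, so
  g(-3) - 4·g(-2) + 6·g(-1) - 4·g(0) + g(1) = 0.
Substituting the known values and solving for g(-1):
  6·g(-1) = 84
  g(-1) = 14.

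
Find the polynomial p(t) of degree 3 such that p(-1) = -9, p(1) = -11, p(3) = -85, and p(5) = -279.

p(t) = -t^3 - 6t^2 - 4

Using the Lagrange interpolation formula with nodes -1, 1, 3, 5:
  L_0(t) = (t - 1)(t - 3)(t - 5) / -48
  L_1(t) = (t + 1)(t - 3)(t - 5) / 16
  L_2(t) = (t + 1)(t - 1)(t - 5) / -16
  L_3(t) = (t + 1)(t - 1)(t - 3) / 48
Then p(t) = -9·L_0(t) - 11·L_1(t) - 85·L_2(t) - 279·L_3(t).
Expanding and collecting terms gives p(t) = -t^3 - 6t^2 - 4.
Check: p(1) = -11. ✓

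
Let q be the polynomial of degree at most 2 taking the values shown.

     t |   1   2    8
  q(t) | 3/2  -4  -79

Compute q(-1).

13/2

Write q(t) = at^2 + bt + c. Substituting each data point gives a linear system:
  a + b + c = 3/2
  4a + 2b + c = -4
  64a + 8b + c = -79
Solving the system yields a = -1, b = -5/2, c = 5.
So q(t) = -t^2 - (5/2)t + 5.
Then q(-1) = 13/2.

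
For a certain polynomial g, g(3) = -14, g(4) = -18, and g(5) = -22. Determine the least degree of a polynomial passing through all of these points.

1

Forward differences of the values at t = 3, 4, 5:
  g  : -14  -18  -22
  Δ  : -4  -4
  Δ^2: 0
The first differences are constant (-4) and nonzero, while all higher differences vanish, so the minimal degree is 1.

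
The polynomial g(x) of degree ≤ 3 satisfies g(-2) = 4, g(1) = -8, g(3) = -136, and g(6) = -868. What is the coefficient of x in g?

Write g(x) = ax^3 + bx^2 + cx + d. Substituting each data point gives a linear system:
  -8a + 4b - 2c + d = 4
  a + b + c + d = -8
  27a + 9b + 3c + d = -136
  216a + 36b + 6c + d = -868
Solving the system yields a = -3, b = -6, c = -1, d = 2.
So g(x) = -3x³ - 6x² - x + 2.
The coefficient of x is -1.

-1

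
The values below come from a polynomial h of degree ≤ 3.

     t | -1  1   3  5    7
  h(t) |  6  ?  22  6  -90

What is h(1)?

The 4 known points determine the degree-3 polynomial uniquely.
Write h(t) = at^3 + bt^2 + ct + d. Substituting each data point gives a linear system:
  -a + b - c + d = 6
  27a + 9b + 3c + d = 22
  125a + 25b + 5c + d = 6
  343a + 49b + 7c + d = -90
Solving the system yields a = -1, b = 5, c = 1, d = 1.
So h(t) = -t^3 + 5t^2 + t + 1.
Then h(1) = 6.

6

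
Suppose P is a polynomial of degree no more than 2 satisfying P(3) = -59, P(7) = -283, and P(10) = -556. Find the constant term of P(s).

4

Write P(s) = as^2 + bs + c. Substituting each data point gives a linear system:
  9a + 3b + c = -59
  49a + 7b + c = -283
  100a + 10b + c = -556
Solving the system yields a = -5, b = -6, c = 4.
So P(s) = -5s^2 - 6s + 4.
The constant term is 4.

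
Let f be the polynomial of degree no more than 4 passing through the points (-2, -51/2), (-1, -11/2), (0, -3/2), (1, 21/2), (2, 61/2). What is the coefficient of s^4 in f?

Write f(s) = as^4 + bs^3 + cs^2 + ds + e. Substituting each data point gives a linear system:
  16a - 8b + 4c - 2d + e = -51/2
  a - b + c - d + e = -11/2
  e = -3/2
  a + b + c + d + e = 21/2
  16a + 8b + 4c + 2d + e = 61/2
Solving the system yields a = -1, b = 2, c = 5, d = 6, e = -3/2.
So f(s) = -s^4 + 2s^3 + 5s^2 + 6s - 3/2.
The leading coefficient is -1.

-1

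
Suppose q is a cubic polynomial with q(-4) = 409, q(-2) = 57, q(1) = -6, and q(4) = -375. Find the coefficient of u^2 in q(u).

Write q(u) = au^3 + bu^2 + cu + d. Substituting each data point gives a linear system:
  -64a + 16b - 4c + d = 409
  -8a + 4b - 2c + d = 57
  a + b + c + d = -6
  64a + 16b + 4c + d = -375
Solving the system yields a = -6, b = 1, c = -2, d = 1.
So q(u) = -6u^3 + u^2 - 2u + 1.
The coefficient of u^2 is 1.

1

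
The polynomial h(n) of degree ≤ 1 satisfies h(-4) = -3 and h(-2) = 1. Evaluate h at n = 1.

7

Write h(n) = an + b. Substituting each data point gives a linear system:
  -4a + b = -3
  -2a + b = 1
Solving the system yields a = 2, b = 5.
So h(n) = 2n + 5.
Then h(1) = 7.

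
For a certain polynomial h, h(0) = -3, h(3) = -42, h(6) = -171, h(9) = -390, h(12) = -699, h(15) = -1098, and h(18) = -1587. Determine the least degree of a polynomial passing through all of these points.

Forward differences of the values at t = 0, 3, 6, 9, 12, 15, 18:
  h  : -3  -42  -171  -390  -699  -1098  -1587
  Δ  : -39  -129  -219  -309  -399  -489
  Δ^2: -90  -90  -90  -90  -90
  Δ^3: 0  0  0  0
  Δ^4: 0  0  0
  Δ^5: 0  0
  Δ^6: 0
The second differences are constant (-90) and nonzero, while all higher differences vanish, so the minimal degree is 2.

2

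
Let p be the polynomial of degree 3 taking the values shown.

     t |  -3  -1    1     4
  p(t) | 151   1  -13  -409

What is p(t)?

Write p(t) = at^3 + bt^2 + ct + d. Substituting each data point gives a linear system:
  -27a + 9b - 3c + d = 151
  -a + b - c + d = 1
  a + b + c + d = -13
  64a + 16b + 4c + d = -409
Solving the system yields a = -6, b = -1, c = -1, d = -5.
So p(t) = -6t³ - t² - t - 5.
Check: p(-1) = 1. ✓

p(t) = -6t^3 - t^2 - t - 5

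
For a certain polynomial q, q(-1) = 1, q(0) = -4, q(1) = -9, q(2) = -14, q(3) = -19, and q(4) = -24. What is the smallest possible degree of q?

Forward differences of the values at t = -1, 0, 1, 2, 3, 4:
  q  : 1  -4  -9  -14  -19  -24
  Δ  : -5  -5  -5  -5  -5
  Δ^2: 0  0  0  0
  Δ^3: 0  0  0
  Δ^4: 0  0
  Δ^5: 0
The first differences are constant (-5) and nonzero, while all higher differences vanish, so the minimal degree is 1.

1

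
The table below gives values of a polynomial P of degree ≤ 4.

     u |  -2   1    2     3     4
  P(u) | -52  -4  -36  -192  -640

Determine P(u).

Write P(u) = au^4 + bu^3 + cu^2 + du + e. Substituting each data point gives a linear system:
  16a - 8b + 4c - 2d + e = -52
  a + b + c + d + e = -4
  16a + 8b + 4c + 2d + e = -36
  81a + 27b + 9c + 3d + e = -192
  256a + 64b + 16c + 4d + e = -640
Solving the system yields a = -3, b = 2, c = 1, d = -4, e = 0.
So P(u) = -3u^4 + 2u^3 + u^2 - 4u.
Check: P(3) = -192. ✓

P(u) = -3u^4 + 2u^3 + u^2 - 4u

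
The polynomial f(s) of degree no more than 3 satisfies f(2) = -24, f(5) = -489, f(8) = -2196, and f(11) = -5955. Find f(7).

-1439

Forward differences of the values at s = 2, 5, 8, 11:
  f  : -24  -489  -2196  -5955
  Δ  : -465  -1707  -3759
  Δ^2: -1242  -2052
  Δ^3: -810
The third differences are constant, confirming degree 3.
Interpolating (Newton forward form) and evaluating at s = 7 gives f(7) = -1439.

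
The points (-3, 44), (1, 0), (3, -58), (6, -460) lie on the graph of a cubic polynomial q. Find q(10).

-2088

Using the Lagrange interpolation formula with nodes -3, 1, 3, 6:
  L_0(x) = (x - 1)(x - 3)(x - 6) / -216
  L_1(x) = (x + 3)(x - 3)(x - 6) / 40
  L_2(x) = (x + 3)(x - 1)(x - 6) / -36
  L_3(x) = (x + 3)(x - 1)(x - 3) / 135
Then q(x) = 44·L_0(x) + 0·L_1(x) - 58·L_2(x) - 460·L_3(x).
Expanding and collecting terms gives q(x) = -2x^3 - x^2 + x + 2.
Evaluating at x = 10: q(10) = -2088.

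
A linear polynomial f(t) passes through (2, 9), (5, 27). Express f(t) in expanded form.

f(t) = 6t - 3

Using the Lagrange interpolation formula with nodes 2, 5:
  L_0(t) = (t - 5) / -3
  L_1(t) = (t - 2) / 3
Then f(t) = 9·L_0(t) + 27·L_1(t).
Expanding and collecting terms gives f(t) = 6t - 3.
Check: f(2) = 9. ✓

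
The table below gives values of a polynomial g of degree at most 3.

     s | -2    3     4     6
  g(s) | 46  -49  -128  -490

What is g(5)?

-269

Write g(s) = as^3 + bs^2 + cs + d. Substituting each data point gives a linear system:
  -8a + 4b - 2c + d = 46
  27a + 9b + 3c + d = -49
  64a + 16b + 4c + d = -128
  216a + 36b + 6c + d = -490
Solving the system yields a = -3, b = 5, c = -3, d = -4.
So g(s) = -3s³ + 5s² - 3s - 4.
Then g(5) = -269.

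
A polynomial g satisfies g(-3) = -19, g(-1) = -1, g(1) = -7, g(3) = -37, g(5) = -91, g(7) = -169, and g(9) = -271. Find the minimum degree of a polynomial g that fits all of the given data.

Forward differences of the values at x = -3, -1, 1, 3, 5, 7, 9:
  g  : -19  -1  -7  -37  -91  -169  -271
  Δ  : 18  -6  -30  -54  -78  -102
  Δ^2: -24  -24  -24  -24  -24
  Δ^3: 0  0  0  0
  Δ^4: 0  0  0
  Δ^5: 0  0
  Δ^6: 0
The second differences are constant (-24) and nonzero, while all higher differences vanish, so the minimal degree is 2.

2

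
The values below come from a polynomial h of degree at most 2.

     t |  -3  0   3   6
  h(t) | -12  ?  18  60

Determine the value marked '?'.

On equispaced nodes a degree-2 polynomial has vanishing third forward difference, so
  - h(-3) + 3·h(0) - 3·h(3) + h(6) = 0.
Substituting the known values and solving for h(0):
  3·h(0) = -18
  h(0) = -6.

-6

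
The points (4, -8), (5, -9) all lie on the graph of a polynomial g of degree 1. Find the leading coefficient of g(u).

-1

Write g(u) = au + b. Substituting each data point gives a linear system:
  4a + b = -8
  5a + b = -9
Solving the system yields a = -1, b = -4.
So g(u) = -u - 4.
The leading coefficient is -1.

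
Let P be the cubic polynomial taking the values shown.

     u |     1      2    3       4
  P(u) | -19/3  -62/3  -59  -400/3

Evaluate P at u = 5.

-767/3

Forward differences of the values at u = 1, 2, 3, 4:
  P  : -19/3  -62/3  -59  -400/3
  Δ  : -43/3  -115/3  -223/3
  Δ^2: -24  -36
  Δ^3: -12
The third differences are constant, confirming degree 3.
Interpolating (Newton forward form) and evaluating at u = 5 gives P(5) = -767/3.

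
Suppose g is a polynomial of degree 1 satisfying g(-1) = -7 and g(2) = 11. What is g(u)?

g(u) = 6u - 1

Write g(u) = au + b. Substituting each data point gives a linear system:
  -a + b = -7
  2a + b = 11
Solving the system yields a = 6, b = -1.
So g(u) = 6u - 1.
Check: g(-1) = -7. ✓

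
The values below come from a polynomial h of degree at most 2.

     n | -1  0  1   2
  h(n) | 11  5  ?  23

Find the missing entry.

On equispaced nodes a degree-2 polynomial has vanishing third forward difference, so
  - h(-1) + 3·h(0) - 3·h(1) + h(2) = 0.
Substituting the known values and solving for h(1):
  -3·h(1) = -27
  h(1) = 9.

9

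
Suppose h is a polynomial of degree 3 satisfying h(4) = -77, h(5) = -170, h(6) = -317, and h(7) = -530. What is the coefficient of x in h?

2

Write h(x) = ax^3 + bx^2 + cx + d. Substituting each data point gives a linear system:
  64a + 16b + 4c + d = -77
  125a + 25b + 5c + d = -170
  216a + 36b + 6c + d = -317
  343a + 49b + 7c + d = -530
Solving the system yields a = -2, b = 3, c = 2, d = -5.
So h(x) = -2x³ + 3x² + 2x - 5.
The coefficient of x is 2.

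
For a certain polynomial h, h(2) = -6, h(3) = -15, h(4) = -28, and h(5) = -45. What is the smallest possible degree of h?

2

Forward differences of the values at u = 2, 3, 4, 5:
  h  : -6  -15  -28  -45
  Δ  : -9  -13  -17
  Δ^2: -4  -4
  Δ^3: 0
The second differences are constant (-4) and nonzero, while all higher differences vanish, so the minimal degree is 2.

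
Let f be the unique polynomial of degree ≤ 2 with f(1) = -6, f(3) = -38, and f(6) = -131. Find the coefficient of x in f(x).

Write f(x) = ax^2 + bx + c. Substituting each data point gives a linear system:
  a + b + c = -6
  9a + 3b + c = -38
  36a + 6b + c = -131
Solving the system yields a = -3, b = -4, c = 1.
So f(x) = -3x² - 4x + 1.
The coefficient of x is -4.

-4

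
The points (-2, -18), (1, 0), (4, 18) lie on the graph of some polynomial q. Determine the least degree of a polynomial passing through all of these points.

Forward differences of the values at t = -2, 1, 4:
  q  : -18  0  18
  Δ  : 18  18
  Δ^2: 0
The first differences are constant (18) and nonzero, while all higher differences vanish, so the minimal degree is 1.

1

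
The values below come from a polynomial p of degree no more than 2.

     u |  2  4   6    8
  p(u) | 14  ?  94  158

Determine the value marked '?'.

46

The 3 known points determine the degree-2 polynomial uniquely.
Write p(u) = au^2 + bu + c. Substituting each data point gives a linear system:
  4a + 2b + c = 14
  36a + 6b + c = 94
  64a + 8b + c = 158
Solving the system yields a = 2, b = 4, c = -2.
So p(u) = 2u^2 + 4u - 2.
Then p(4) = 46.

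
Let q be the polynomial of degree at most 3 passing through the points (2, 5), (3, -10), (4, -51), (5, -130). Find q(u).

Using the Lagrange interpolation formula with nodes 2, 3, 4, 5:
  L_0(u) = (u - 3)(u - 4)(u - 5) / -6
  L_1(u) = (u - 2)(u - 4)(u - 5) / 2
  L_2(u) = (u - 2)(u - 3)(u - 5) / -2
  L_3(u) = (u - 2)(u - 3)(u - 4) / 6
Then q(u) = 5·L_0(u) - 10·L_1(u) - 51·L_2(u) - 130·L_3(u).
Expanding and collecting terms gives q(u) = -2u³ + 5u² - 2u + 5.
Check: q(3) = -10. ✓

q(u) = -2u^3 + 5u^2 - 2u + 5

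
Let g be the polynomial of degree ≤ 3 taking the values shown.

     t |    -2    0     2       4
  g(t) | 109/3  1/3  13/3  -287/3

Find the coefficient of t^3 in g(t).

Write g(t) = at^3 + bt^2 + ct + d. Substituting each data point gives a linear system:
  -8a + 4b - 2c + d = 109/3
  d = 1/3
  8a + 4b + 2c + d = 13/3
  64a + 16b + 4c + d = -287/3
Solving the system yields a = -3, b = 5, c = 4, d = 1/3.
So g(t) = -3t^3 + 5t^2 + 4t + 1/3.
The leading coefficient is -3.

-3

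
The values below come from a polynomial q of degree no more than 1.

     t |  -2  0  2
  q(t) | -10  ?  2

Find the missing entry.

-4

On equispaced nodes a degree-1 polynomial has vanishing second forward difference, so
  q(-2) - 2·q(0) + q(2) = 0.
Substituting the known values and solving for q(0):
  -2·q(0) = 8
  q(0) = -4.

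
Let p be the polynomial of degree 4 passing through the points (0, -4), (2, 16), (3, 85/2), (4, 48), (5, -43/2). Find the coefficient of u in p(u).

-1

Write p(u) = au^4 + bu^3 + cu^2 + du + e. Substituting each data point gives a linear system:
  e = -4
  16a + 8b + 4c + 2d + e = 16
  81a + 27b + 9c + 3d + e = 85/2
  256a + 64b + 16c + 4d + e = 48
  625a + 125b + 25c + 5d + e = -43/2
Solving the system yields a = -1, b = 5, c = -1/2, d = -1, e = -4.
So p(u) = -u⁴ + 5u³ - (1/2)u² - u - 4.
The coefficient of u is -1.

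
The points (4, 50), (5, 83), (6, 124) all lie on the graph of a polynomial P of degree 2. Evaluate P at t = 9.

295

Using the Lagrange interpolation formula with nodes 4, 5, 6:
  L_0(t) = (t - 5)(t - 6) / 2
  L_1(t) = (t - 4)(t - 6) / -1
  L_2(t) = (t - 4)(t - 5) / 2
Then P(t) = 50·L_0(t) + 83·L_1(t) + 124·L_2(t).
Expanding and collecting terms gives P(t) = 4t^2 - 3t - 2.
Evaluating at t = 9: P(9) = 295.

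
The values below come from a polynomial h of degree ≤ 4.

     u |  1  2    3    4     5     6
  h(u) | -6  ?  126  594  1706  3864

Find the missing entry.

-4

On equispaced nodes a degree-4 polynomial has vanishing fifth forward difference, so
  - h(1) + 5·h(2) - 10·h(3) + 10·h(4) - 5·h(5) + h(6) = 0.
Substituting the known values and solving for h(2):
  5·h(2) = -20
  h(2) = -4.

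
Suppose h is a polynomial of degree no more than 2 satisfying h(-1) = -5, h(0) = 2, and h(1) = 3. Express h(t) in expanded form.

Write h(t) = at^2 + bt + c. Substituting each data point gives a linear system:
  a - b + c = -5
  c = 2
  a + b + c = 3
Solving the system yields a = -3, b = 4, c = 2.
So h(t) = -3t^2 + 4t + 2.
Check: h(1) = 3. ✓

h(t) = -3t^2 + 4t + 2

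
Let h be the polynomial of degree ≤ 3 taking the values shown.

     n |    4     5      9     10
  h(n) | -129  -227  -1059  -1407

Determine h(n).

h(n) = -n^3 - 4n^2 - n + 3

Using the Lagrange interpolation formula with nodes 4, 5, 9, 10:
  L_0(n) = (n - 5)(n - 9)(n - 10) / -30
  L_1(n) = (n - 4)(n - 9)(n - 10) / 20
  L_2(n) = (n - 4)(n - 5)(n - 10) / -20
  L_3(n) = (n - 4)(n - 5)(n - 9) / 30
Then h(n) = -129·L_0(n) - 227·L_1(n) - 1059·L_2(n) - 1407·L_3(n).
Expanding and collecting terms gives h(n) = -n³ - 4n² - n + 3.
Check: h(10) = -1407. ✓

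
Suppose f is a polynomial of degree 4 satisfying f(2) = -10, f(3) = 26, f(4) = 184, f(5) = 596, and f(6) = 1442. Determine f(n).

f(n) = 2n^4 - 6n^3 + 5n^2 - 5n - 4

Write f(n) = an^4 + bn^3 + cn^2 + dn + e. Substituting each data point gives a linear system:
  16a + 8b + 4c + 2d + e = -10
  81a + 27b + 9c + 3d + e = 26
  256a + 64b + 16c + 4d + e = 184
  625a + 125b + 25c + 5d + e = 596
  1296a + 216b + 36c + 6d + e = 1442
Solving the system yields a = 2, b = -6, c = 5, d = -5, e = -4.
So f(n) = 2n^4 - 6n^3 + 5n^2 - 5n - 4.
Check: f(2) = -10. ✓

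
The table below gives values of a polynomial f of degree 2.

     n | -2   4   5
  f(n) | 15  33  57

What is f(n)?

f(n) = 3n^2 - 3n - 3

Write f(n) = an^2 + bn + c. Substituting each data point gives a linear system:
  4a - 2b + c = 15
  16a + 4b + c = 33
  25a + 5b + c = 57
Solving the system yields a = 3, b = -3, c = -3.
So f(n) = 3n^2 - 3n - 3.
Check: f(4) = 33. ✓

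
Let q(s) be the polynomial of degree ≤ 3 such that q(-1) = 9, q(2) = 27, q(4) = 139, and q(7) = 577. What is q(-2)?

Write q(s) = as^3 + bs^2 + cs + d. Substituting each data point gives a linear system:
  -a + b - c + d = 9
  8a + 4b + 2c + d = 27
  64a + 16b + 4c + d = 139
  343a + 49b + 7c + d = 577
Solving the system yields a = 1, b = 5, c = -2, d = 3.
So q(s) = s³ + 5s² - 2s + 3.
Then q(-2) = 19.

19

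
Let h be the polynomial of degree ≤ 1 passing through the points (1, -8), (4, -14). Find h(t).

h(t) = -2t - 6

Write h(t) = at + b. Substituting each data point gives a linear system:
  a + b = -8
  4a + b = -14
Solving the system yields a = -2, b = -6.
So h(t) = -2t - 6.
Check: h(1) = -8. ✓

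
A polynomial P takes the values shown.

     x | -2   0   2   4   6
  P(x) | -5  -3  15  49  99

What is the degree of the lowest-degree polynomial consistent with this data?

2

Forward differences of the values at x = -2, 0, 2, 4, 6:
  P  : -5  -3  15  49  99
  Δ  : 2  18  34  50
  Δ^2: 16  16  16
  Δ^3: 0  0
  Δ^4: 0
The second differences are constant (16) and nonzero, while all higher differences vanish, so the minimal degree is 2.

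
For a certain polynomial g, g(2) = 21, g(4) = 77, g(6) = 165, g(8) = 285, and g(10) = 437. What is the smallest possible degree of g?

2

Forward differences of the values at x = 2, 4, 6, 8, 10:
  g  : 21  77  165  285  437
  Δ  : 56  88  120  152
  Δ^2: 32  32  32
  Δ^3: 0  0
  Δ^4: 0
The second differences are constant (32) and nonzero, while all higher differences vanish, so the minimal degree is 2.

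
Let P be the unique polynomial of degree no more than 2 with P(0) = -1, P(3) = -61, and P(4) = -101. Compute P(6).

-211

Write P(t) = at^2 + bt + c. Substituting each data point gives a linear system:
  c = -1
  9a + 3b + c = -61
  16a + 4b + c = -101
Solving the system yields a = -5, b = -5, c = -1.
So P(t) = -5t^2 - 5t - 1.
Then P(6) = -211.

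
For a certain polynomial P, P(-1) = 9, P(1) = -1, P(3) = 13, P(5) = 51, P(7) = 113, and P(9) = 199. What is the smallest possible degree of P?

Forward differences of the values at u = -1, 1, 3, 5, 7, 9:
  P  : 9  -1  13  51  113  199
  Δ  : -10  14  38  62  86
  Δ^2: 24  24  24  24
  Δ^3: 0  0  0
  Δ^4: 0  0
  Δ^5: 0
The second differences are constant (24) and nonzero, while all higher differences vanish, so the minimal degree is 2.

2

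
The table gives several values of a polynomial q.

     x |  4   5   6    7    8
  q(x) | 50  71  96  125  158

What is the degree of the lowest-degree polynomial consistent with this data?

Forward differences of the values at x = 4, 5, 6, 7, 8:
  q  : 50  71  96  125  158
  Δ  : 21  25  29  33
  Δ^2: 4  4  4
  Δ^3: 0  0
  Δ^4: 0
The second differences are constant (4) and nonzero, while all higher differences vanish, so the minimal degree is 2.

2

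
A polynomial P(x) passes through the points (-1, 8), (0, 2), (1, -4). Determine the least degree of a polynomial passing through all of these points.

Forward differences of the values at x = -1, 0, 1:
  P  : 8  2  -4
  Δ  : -6  -6
  Δ^2: 0
The first differences are constant (-6) and nonzero, while all higher differences vanish, so the minimal degree is 1.

1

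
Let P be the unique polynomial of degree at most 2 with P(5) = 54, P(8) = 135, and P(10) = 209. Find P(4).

35

Write P(t) = at^2 + bt + c. Substituting each data point gives a linear system:
  25a + 5b + c = 54
  64a + 8b + c = 135
  100a + 10b + c = 209
Solving the system yields a = 2, b = 1, c = -1.
So P(t) = 2t² + t - 1.
Then P(4) = 35.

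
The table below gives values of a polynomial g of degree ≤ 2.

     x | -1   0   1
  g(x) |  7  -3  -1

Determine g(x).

Using the Lagrange interpolation formula with nodes -1, 0, 1:
  L_0(x) = x(x - 1) / 2
  L_1(x) = (x + 1)(x - 1) / -1
  L_2(x) = (x + 1)x / 2
Then g(x) = 7·L_0(x) - 3·L_1(x) - 1·L_2(x).
Expanding and collecting terms gives g(x) = 6x^2 - 4x - 3.
Check: g(0) = -3. ✓

g(x) = 6x^2 - 4x - 3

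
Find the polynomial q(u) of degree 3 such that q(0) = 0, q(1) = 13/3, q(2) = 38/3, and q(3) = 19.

Write q(u) = au^3 + bu^2 + cu + d. Substituting each data point gives a linear system:
  d = 0
  a + b + c + d = 13/3
  8a + 4b + 2c + d = 38/3
  27a + 9b + 3c + d = 19
Solving the system yields a = -1, b = 5, c = 1/3, d = 0.
So q(u) = -u^3 + 5u^2 + (1/3)u.
Check: q(0) = 0. ✓

q(u) = -u^3 + 5u^2 + (1/3)u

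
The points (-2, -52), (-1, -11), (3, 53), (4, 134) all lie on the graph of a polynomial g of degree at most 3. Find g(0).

2

Using the Lagrange interpolation formula with nodes -2, -1, 3, 4:
  L_0(u) = (u + 1)(u - 3)(u - 4) / -30
  L_1(u) = (u + 2)(u - 3)(u - 4) / 20
  L_2(u) = (u + 2)(u + 1)(u - 4) / -20
  L_3(u) = (u + 2)(u + 1)(u - 3) / 30
Then g(u) = -52·L_0(u) - 11·L_1(u) + 53·L_2(u) + 134·L_3(u).
Expanding and collecting terms gives g(u) = 3u^3 - 5u^2 + 5u + 2.
Evaluating at u = 0: g(0) = 2.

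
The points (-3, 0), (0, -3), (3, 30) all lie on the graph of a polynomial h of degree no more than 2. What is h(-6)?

Write h(t) = at^2 + bt + c. Substituting each data point gives a linear system:
  9a - 3b + c = 0
  c = -3
  9a + 3b + c = 30
Solving the system yields a = 2, b = 5, c = -3.
So h(t) = 2t^2 + 5t - 3.
Then h(-6) = 39.

39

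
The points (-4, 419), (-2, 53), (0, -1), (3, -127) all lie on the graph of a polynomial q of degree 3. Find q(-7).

Using the Lagrange interpolation formula with nodes -4, -2, 0, 3:
  L_0(n) = (n + 2)n(n - 3) / -56
  L_1(n) = (n + 4)n(n - 3) / 20
  L_2(n) = (n + 4)(n + 2)(n - 3) / -24
  L_3(n) = (n + 4)(n + 2)n / 105
Then q(n) = 419·L_0(n) + 53·L_1(n) - 1·L_2(n) - 127·L_3(n).
Expanding and collecting terms gives q(n) = -6n^3 + 3n^2 + 3n - 1.
Evaluating at n = -7: q(-7) = 2183.

2183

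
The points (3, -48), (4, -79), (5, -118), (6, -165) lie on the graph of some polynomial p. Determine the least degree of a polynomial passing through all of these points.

2

Forward differences of the values at x = 3, 4, 5, 6:
  p  : -48  -79  -118  -165
  Δ  : -31  -39  -47
  Δ^2: -8  -8
  Δ^3: 0
The second differences are constant (-8) and nonzero, while all higher differences vanish, so the minimal degree is 2.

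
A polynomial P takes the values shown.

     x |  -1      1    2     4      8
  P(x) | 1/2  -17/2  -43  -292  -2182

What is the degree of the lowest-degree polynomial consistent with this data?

Divided differences on the nodes -1, 1, 2, 4, 8:
  order 0: 1/2  -17/2  -43  -292  -2182
  order 1: -9/2  -69/2  -249/2  -945/2
  order 2: -10  -30  -58
  order 3: -4  -4
  order 4: 0
The order-3 divided differences are all -4 (nonzero) and every higher order vanishes, so the data lies on a polynomial of degree exactly 3.

3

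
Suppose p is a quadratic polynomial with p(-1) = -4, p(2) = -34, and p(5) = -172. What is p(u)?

p(u) = -6u^2 - 4u - 2

Using the Lagrange interpolation formula with nodes -1, 2, 5:
  L_0(u) = (u - 2)(u - 5) / 18
  L_1(u) = (u + 1)(u - 5) / -9
  L_2(u) = (u + 1)(u - 2) / 18
Then p(u) = -4·L_0(u) - 34·L_1(u) - 172·L_2(u).
Expanding and collecting terms gives p(u) = -6u² - 4u - 2.
Check: p(5) = -172. ✓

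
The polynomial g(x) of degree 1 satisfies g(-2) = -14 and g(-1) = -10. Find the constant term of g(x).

-6

Write g(x) = ax + b. Substituting each data point gives a linear system:
  -2a + b = -14
  -a + b = -10
Solving the system yields a = 4, b = -6.
So g(x) = 4x - 6.
The constant term is -6.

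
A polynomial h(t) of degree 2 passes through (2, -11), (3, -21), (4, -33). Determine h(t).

h(t) = -t^2 - 5t + 3

Write h(t) = at^2 + bt + c. Substituting each data point gives a linear system:
  4a + 2b + c = -11
  9a + 3b + c = -21
  16a + 4b + c = -33
Solving the system yields a = -1, b = -5, c = 3.
So h(t) = -t² - 5t + 3.
Check: h(3) = -21. ✓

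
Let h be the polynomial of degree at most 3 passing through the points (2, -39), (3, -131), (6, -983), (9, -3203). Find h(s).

h(s) = -4s^3 - 4s^2 + 4s + 1

Write h(s) = as^3 + bs^2 + cs + d. Substituting each data point gives a linear system:
  8a + 4b + 2c + d = -39
  27a + 9b + 3c + d = -131
  216a + 36b + 6c + d = -983
  729a + 81b + 9c + d = -3203
Solving the system yields a = -4, b = -4, c = 4, d = 1.
So h(s) = -4s³ - 4s² + 4s + 1.
Check: h(6) = -983. ✓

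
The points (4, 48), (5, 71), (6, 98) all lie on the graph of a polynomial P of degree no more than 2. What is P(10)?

Write P(n) = an^2 + bn + c. Substituting each data point gives a linear system:
  16a + 4b + c = 48
  25a + 5b + c = 71
  36a + 6b + c = 98
Solving the system yields a = 2, b = 5, c = -4.
So P(n) = 2n^2 + 5n - 4.
Then P(10) = 246.

246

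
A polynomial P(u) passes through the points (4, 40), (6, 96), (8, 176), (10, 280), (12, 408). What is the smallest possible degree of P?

Forward differences of the values at u = 4, 6, 8, 10, 12:
  P  : 40  96  176  280  408
  Δ  : 56  80  104  128
  Δ^2: 24  24  24
  Δ^3: 0  0
  Δ^4: 0
The second differences are constant (24) and nonzero, while all higher differences vanish, so the minimal degree is 2.

2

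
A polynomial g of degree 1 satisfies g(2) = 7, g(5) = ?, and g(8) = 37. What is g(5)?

On equispaced nodes a degree-1 polynomial has vanishing second forward difference, so
  g(2) - 2·g(5) + g(8) = 0.
Substituting the known values and solving for g(5):
  -2·g(5) = -44
  g(5) = 22.

22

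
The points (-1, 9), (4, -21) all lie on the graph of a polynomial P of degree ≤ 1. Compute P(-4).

Write P(u) = au + b. Substituting each data point gives a linear system:
  -a + b = 9
  4a + b = -21
Solving the system yields a = -6, b = 3.
So P(u) = -6u + 3.
Then P(-4) = 27.

27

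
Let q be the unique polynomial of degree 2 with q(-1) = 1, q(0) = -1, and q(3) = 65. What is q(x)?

q(x) = 6x^2 + 4x - 1

Write q(x) = ax^2 + bx + c. Substituting each data point gives a linear system:
  a - b + c = 1
  c = -1
  9a + 3b + c = 65
Solving the system yields a = 6, b = 4, c = -1.
So q(x) = 6x^2 + 4x - 1.
Check: q(-1) = 1. ✓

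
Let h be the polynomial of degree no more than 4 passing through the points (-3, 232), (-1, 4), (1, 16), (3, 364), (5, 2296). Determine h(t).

Using the Lagrange interpolation formula with nodes -3, -1, 1, 3, 5:
  L_0(t) = (t + 1)(t - 1)(t - 3)(t - 5) / 384
  L_1(t) = (t + 3)(t - 1)(t - 3)(t - 5) / -96
  L_2(t) = (t + 3)(t + 1)(t - 3)(t - 5) / 64
  L_3(t) = (t + 3)(t + 1)(t - 1)(t - 5) / -96
  L_4(t) = (t + 3)(t + 1)(t - 1)(t - 3) / 384
Then h(t) = 232·L_0(t) + 4·L_1(t) + 16·L_2(t) + 364·L_3(t) + 2296·L_4(t).
Expanding and collecting terms gives h(t) = 3t^4 + 2t^3 + 6t^2 + 4t + 1.
Check: h(3) = 364. ✓

h(t) = 3t^4 + 2t^3 + 6t^2 + 4t + 1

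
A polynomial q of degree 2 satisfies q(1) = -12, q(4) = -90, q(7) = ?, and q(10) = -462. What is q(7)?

-240

On equispaced nodes a degree-2 polynomial has vanishing third forward difference, so
  - q(1) + 3·q(4) - 3·q(7) + q(10) = 0.
Substituting the known values and solving for q(7):
  -3·q(7) = 720
  q(7) = -240.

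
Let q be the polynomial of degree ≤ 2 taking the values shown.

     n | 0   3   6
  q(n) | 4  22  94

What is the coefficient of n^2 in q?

3

Write q(n) = an^2 + bn + c. Substituting each data point gives a linear system:
  c = 4
  9a + 3b + c = 22
  36a + 6b + c = 94
Solving the system yields a = 3, b = -3, c = 4.
So q(n) = 3n^2 - 3n + 4.
The leading coefficient is 3.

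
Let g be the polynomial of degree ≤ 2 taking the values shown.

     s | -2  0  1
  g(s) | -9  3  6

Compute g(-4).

Using the Lagrange interpolation formula with nodes -2, 0, 1:
  L_0(s) = s(s - 1) / 6
  L_1(s) = (s + 2)(s - 1) / -2
  L_2(s) = (s + 2)s / 3
Then g(s) = -9·L_0(s) + 3·L_1(s) + 6·L_2(s).
Expanding and collecting terms gives g(s) = -s^2 + 4s + 3.
Evaluating at s = -4: g(-4) = -29.

-29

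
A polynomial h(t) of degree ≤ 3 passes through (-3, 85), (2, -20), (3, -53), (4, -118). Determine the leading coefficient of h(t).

-2

Write h(t) = at^3 + bt^2 + ct + d. Substituting each data point gives a linear system:
  -27a + 9b - 3c + d = 85
  8a + 4b + 2c + d = -20
  27a + 9b + 3c + d = -53
  64a + 16b + 4c + d = -118
Solving the system yields a = -2, b = 2, c = -5, d = -2.
So h(t) = -2t^3 + 2t^2 - 5t - 2.
The leading coefficient is -2.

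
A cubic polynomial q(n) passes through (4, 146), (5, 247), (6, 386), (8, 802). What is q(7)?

Write q(n) = an^3 + bn^2 + cn + d. Substituting each data point gives a linear system:
  64a + 16b + 4c + d = 146
  125a + 25b + 5c + d = 247
  216a + 36b + 6c + d = 386
  512a + 64b + 8c + d = 802
Solving the system yields a = 1, b = 4, c = 4, d = 2.
So q(n) = n³ + 4n² + 4n + 2.
Then q(7) = 569.

569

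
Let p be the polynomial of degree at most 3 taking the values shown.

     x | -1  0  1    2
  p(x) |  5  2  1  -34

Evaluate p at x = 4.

Write p(x) = ax^3 + bx^2 + cx + d. Substituting each data point gives a linear system:
  -a + b - c + d = 5
  d = 2
  a + b + c + d = 1
  8a + 4b + 2c + d = -34
Solving the system yields a = -6, b = 1, c = 4, d = 2.
So p(x) = -6x³ + x² + 4x + 2.
Then p(4) = -350.

-350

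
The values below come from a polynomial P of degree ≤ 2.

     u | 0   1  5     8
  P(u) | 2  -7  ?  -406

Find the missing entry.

The 3 known points determine the degree-2 polynomial uniquely.
Write P(u) = au^2 + bu + c. Substituting each data point gives a linear system:
  c = 2
  a + b + c = -7
  64a + 8b + c = -406
Solving the system yields a = -6, b = -3, c = 2.
So P(u) = -6u² - 3u + 2.
Then P(5) = -163.

-163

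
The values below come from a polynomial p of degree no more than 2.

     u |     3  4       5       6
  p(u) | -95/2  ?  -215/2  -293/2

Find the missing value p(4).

The 3 known points determine the degree-2 polynomial uniquely.
Write p(u) = au^2 + bu + c. Substituting each data point gives a linear system:
  9a + 3b + c = -95/2
  25a + 5b + c = -215/2
  36a + 6b + c = -293/2
Solving the system yields a = -3, b = -6, c = -5/2.
So p(u) = -3u^2 - 6u - 5/2.
Then p(4) = -149/2.

-149/2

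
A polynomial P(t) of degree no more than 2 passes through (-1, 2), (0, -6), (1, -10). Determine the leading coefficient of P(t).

2

Write P(t) = at^2 + bt + c. Substituting each data point gives a linear system:
  a - b + c = 2
  c = -6
  a + b + c = -10
Solving the system yields a = 2, b = -6, c = -6.
So P(t) = 2t^2 - 6t - 6.
The leading coefficient is 2.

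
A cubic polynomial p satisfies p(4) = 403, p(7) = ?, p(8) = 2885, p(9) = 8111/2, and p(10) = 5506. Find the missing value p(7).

3929/2

The 4 known points determine the degree-3 polynomial uniquely.
Write p(t) = at^3 + bt^2 + ct + d. Substituting each data point gives a linear system:
  64a + 16b + 4c + d = 403
  512a + 64b + 8c + d = 2885
  729a + 81b + 9c + d = 8111/2
  1000a + 100b + 10c + d = 5506
Solving the system yields a = 5, b = 5, c = 1/2, d = 1.
So p(t) = 5t^3 + 5t^2 + (1/2)t + 1.
Then p(7) = 3929/2.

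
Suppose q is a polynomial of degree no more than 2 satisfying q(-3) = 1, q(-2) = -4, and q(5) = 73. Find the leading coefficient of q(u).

2

Write q(u) = au^2 + bu + c. Substituting each data point gives a linear system:
  9a - 3b + c = 1
  4a - 2b + c = -4
  25a + 5b + c = 73
Solving the system yields a = 2, b = 5, c = -2.
So q(u) = 2u² + 5u - 2.
The leading coefficient is 2.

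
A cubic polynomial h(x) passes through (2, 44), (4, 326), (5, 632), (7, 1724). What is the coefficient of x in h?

1

Write h(x) = ax^3 + bx^2 + cx + d. Substituting each data point gives a linear system:
  8a + 4b + 2c + d = 44
  64a + 16b + 4c + d = 326
  125a + 25b + 5c + d = 632
  343a + 49b + 7c + d = 1724
Solving the system yields a = 5, b = 0, c = 1, d = 2.
So h(x) = 5x^3 + x + 2.
The coefficient of x is 1.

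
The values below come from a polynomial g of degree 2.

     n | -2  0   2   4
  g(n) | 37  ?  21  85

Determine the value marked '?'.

The 3 known points determine the degree-2 polynomial uniquely.
Write g(n) = an^2 + bn + c. Substituting each data point gives a linear system:
  4a - 2b + c = 37
  4a + 2b + c = 21
  16a + 4b + c = 85
Solving the system yields a = 6, b = -4, c = 5.
So g(n) = 6n² - 4n + 5.
Then g(0) = 5.

5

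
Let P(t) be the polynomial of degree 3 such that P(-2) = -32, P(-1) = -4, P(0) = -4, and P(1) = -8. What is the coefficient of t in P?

Write P(t) = at^3 + bt^2 + ct + d. Substituting each data point gives a linear system:
  -8a + 4b - 2c + d = -32
  -a + b - c + d = -4
  d = -4
  a + b + c + d = -8
Solving the system yields a = 4, b = -2, c = -6, d = -4.
So P(t) = 4t^3 - 2t^2 - 6t - 4.
The coefficient of t is -6.

-6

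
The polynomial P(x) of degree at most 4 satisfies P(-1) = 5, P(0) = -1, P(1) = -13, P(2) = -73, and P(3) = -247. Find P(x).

Write P(x) = ax^4 + bx^3 + cx^2 + dx + e. Substituting each data point gives a linear system:
  a - b + c - d + e = 5
  e = -1
  a + b + c + d + e = -13
  16a + 8b + 4c + 2d + e = -73
  81a + 27b + 9c + 3d + e = -247
Solving the system yields a = -1, b = -5, c = -2, d = -4, e = -1.
So P(x) = -x^4 - 5x^3 - 2x^2 - 4x - 1.
Check: P(0) = -1. ✓

P(x) = -x^4 - 5x^3 - 2x^2 - 4x - 1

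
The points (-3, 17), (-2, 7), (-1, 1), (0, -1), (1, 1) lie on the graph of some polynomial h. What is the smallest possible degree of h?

2

Forward differences of the values at n = -3, -2, -1, 0, 1:
  h  : 17  7  1  -1  1
  Δ  : -10  -6  -2  2
  Δ^2: 4  4  4
  Δ^3: 0  0
  Δ^4: 0
The second differences are constant (4) and nonzero, while all higher differences vanish, so the minimal degree is 2.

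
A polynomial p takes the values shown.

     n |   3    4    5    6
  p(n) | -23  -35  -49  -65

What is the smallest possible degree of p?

Forward differences of the values at n = 3, 4, 5, 6:
  p  : -23  -35  -49  -65
  Δ  : -12  -14  -16
  Δ^2: -2  -2
  Δ^3: 0
The second differences are constant (-2) and nonzero, while all higher differences vanish, so the minimal degree is 2.

2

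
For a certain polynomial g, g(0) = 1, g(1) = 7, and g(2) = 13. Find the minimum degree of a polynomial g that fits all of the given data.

Forward differences of the values at x = 0, 1, 2:
  g  : 1  7  13
  Δ  : 6  6
  Δ^2: 0
The first differences are constant (6) and nonzero, while all higher differences vanish, so the minimal degree is 1.

1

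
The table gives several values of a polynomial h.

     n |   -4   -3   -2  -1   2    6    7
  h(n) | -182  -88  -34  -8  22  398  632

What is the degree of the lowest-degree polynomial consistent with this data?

3

Divided differences on the nodes -4, -3, -2, -1, 2, 6, 7:
  order 0: -182  -88  -34  -8  22  398  632
  order 1: 94  54  26  10  94  234
  order 2: -20  -14  -4  12  28
  order 3: 2  2  2  2
  order 4: 0  0  0
  order 5: 0  0
  order 6: 0
The order-3 divided differences are all 2 (nonzero) and every higher order vanishes, so the data lies on a polynomial of degree exactly 3.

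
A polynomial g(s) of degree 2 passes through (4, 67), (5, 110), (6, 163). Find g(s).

Using the Lagrange interpolation formula with nodes 4, 5, 6:
  L_0(s) = (s - 5)(s - 6) / 2
  L_1(s) = (s - 4)(s - 6) / -1
  L_2(s) = (s - 4)(s - 5) / 2
Then g(s) = 67·L_0(s) + 110·L_1(s) + 163·L_2(s).
Expanding and collecting terms gives g(s) = 5s^2 - 2s - 5.
Check: g(6) = 163. ✓

g(s) = 5s^2 - 2s - 5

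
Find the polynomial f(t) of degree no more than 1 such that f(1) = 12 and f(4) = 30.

Using the Lagrange interpolation formula with nodes 1, 4:
  L_0(t) = (t - 4) / -3
  L_1(t) = (t - 1) / 3
Then f(t) = 12·L_0(t) + 30·L_1(t).
Expanding and collecting terms gives f(t) = 6t + 6.
Check: f(1) = 12. ✓

f(t) = 6t + 6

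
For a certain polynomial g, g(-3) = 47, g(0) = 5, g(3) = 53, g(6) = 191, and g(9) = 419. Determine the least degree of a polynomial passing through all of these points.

2

Forward differences of the values at t = -3, 0, 3, 6, 9:
  g  : 47  5  53  191  419
  Δ  : -42  48  138  228
  Δ^2: 90  90  90
  Δ^3: 0  0
  Δ^4: 0
The second differences are constant (90) and nonzero, while all higher differences vanish, so the minimal degree is 2.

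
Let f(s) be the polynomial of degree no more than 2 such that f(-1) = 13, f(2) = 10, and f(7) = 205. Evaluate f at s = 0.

2

Write f(s) = as^2 + bs + c. Substituting each data point gives a linear system:
  a - b + c = 13
  4a + 2b + c = 10
  49a + 7b + c = 205
Solving the system yields a = 5, b = -6, c = 2.
So f(s) = 5s^2 - 6s + 2.
Then f(0) = 2.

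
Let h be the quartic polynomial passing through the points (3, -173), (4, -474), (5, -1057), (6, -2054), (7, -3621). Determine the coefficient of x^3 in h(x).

Write h(x) = ax^4 + bx^3 + cx^2 + dx + e. Substituting each data point gives a linear system:
  81a + 27b + 9c + 3d + e = -173
  256a + 64b + 16c + 4d + e = -474
  625a + 125b + 25c + 5d + e = -1057
  1296a + 216b + 36c + 6d + e = -2054
  2401a + 343b + 49c + 7d + e = -3621
Solving the system yields a = -1, b = -4, c = 4, d = -6, e = -2.
So h(x) = -x^4 - 4x^3 + 4x^2 - 6x - 2.
The coefficient of x^3 is -4.

-4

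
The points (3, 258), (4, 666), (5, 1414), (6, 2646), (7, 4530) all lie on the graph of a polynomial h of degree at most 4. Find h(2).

Using the Lagrange interpolation formula with nodes 3, 4, 5, 6, 7:
  L_0(s) = (s - 4)(s - 5)(s - 6)(s - 7) / 24
  L_1(s) = (s - 3)(s - 5)(s - 6)(s - 7) / -6
  L_2(s) = (s - 3)(s - 4)(s - 6)(s - 7) / 4
  L_3(s) = (s - 3)(s - 4)(s - 5)(s - 7) / -6
  L_4(s) = (s - 3)(s - 4)(s - 5)(s - 6) / 24
Then h(s) = 258·L_0(s) + 666·L_1(s) + 1414·L_2(s) + 2646·L_3(s) + 4530·L_4(s).
Expanding and collecting terms gives h(s) = s⁴ + 6s³ + s² + 4s - 6.
Evaluating at s = 2: h(2) = 70.

70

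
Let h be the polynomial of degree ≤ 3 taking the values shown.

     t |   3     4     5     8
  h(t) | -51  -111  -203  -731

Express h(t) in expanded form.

Write h(t) = at^3 + bt^2 + ct + d. Substituting each data point gives a linear system:
  27a + 9b + 3c + d = -51
  64a + 16b + 4c + d = -111
  125a + 25b + 5c + d = -203
  512a + 64b + 8c + d = -731
Solving the system yields a = -1, b = -4, c = 5, d = -3.
So h(t) = -t³ - 4t² + 5t - 3.
Check: h(3) = -51. ✓

h(t) = -t^3 - 4t^2 + 5t - 3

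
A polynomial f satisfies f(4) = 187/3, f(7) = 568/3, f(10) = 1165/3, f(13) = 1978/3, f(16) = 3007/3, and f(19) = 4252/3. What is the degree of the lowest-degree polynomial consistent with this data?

Forward differences of the values at u = 4, 7, 10, 13, 16, 19:
  f  : 187/3  568/3  1165/3  1978/3  3007/3  4252/3
  Δ  : 127  199  271  343  415
  Δ^2: 72  72  72  72
  Δ^3: 0  0  0
  Δ^4: 0  0
  Δ^5: 0
The second differences are constant (72) and nonzero, while all higher differences vanish, so the minimal degree is 2.

2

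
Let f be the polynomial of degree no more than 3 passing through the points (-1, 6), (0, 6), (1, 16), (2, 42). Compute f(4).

Using the Lagrange interpolation formula with nodes -1, 0, 1, 2:
  L_0(n) = n(n - 1)(n - 2) / -6
  L_1(n) = (n + 1)(n - 1)(n - 2) / 2
  L_2(n) = (n + 1)n(n - 2) / -2
  L_3(n) = (n + 1)n(n - 1) / 6
Then f(n) = 6·L_0(n) + 6·L_1(n) + 16·L_2(n) + 42·L_3(n).
Expanding and collecting terms gives f(n) = n³ + 5n² + 4n + 6.
Evaluating at n = 4: f(4) = 166.

166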